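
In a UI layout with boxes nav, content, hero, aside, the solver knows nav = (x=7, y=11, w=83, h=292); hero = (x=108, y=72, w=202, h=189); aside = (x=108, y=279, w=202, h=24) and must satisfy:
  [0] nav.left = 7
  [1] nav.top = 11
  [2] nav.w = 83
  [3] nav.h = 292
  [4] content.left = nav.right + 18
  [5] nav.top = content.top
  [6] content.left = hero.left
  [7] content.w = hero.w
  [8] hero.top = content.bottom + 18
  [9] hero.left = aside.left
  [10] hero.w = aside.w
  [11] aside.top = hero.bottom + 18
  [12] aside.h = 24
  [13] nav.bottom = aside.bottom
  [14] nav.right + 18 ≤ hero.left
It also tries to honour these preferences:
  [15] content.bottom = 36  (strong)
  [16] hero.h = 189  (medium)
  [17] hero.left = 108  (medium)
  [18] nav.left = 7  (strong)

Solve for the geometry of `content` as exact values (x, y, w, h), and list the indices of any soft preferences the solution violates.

content = (x=108, y=11, w=202, h=43)
violated soft preferences: 15

1. content.x = 108  [content.left = nav.right + 18]
2. content.y = 11  [nav.top = content.top]
3. content.w = 202  [content.w = hero.w]
4. content.h = 43  [hero.top = content.bottom + 18]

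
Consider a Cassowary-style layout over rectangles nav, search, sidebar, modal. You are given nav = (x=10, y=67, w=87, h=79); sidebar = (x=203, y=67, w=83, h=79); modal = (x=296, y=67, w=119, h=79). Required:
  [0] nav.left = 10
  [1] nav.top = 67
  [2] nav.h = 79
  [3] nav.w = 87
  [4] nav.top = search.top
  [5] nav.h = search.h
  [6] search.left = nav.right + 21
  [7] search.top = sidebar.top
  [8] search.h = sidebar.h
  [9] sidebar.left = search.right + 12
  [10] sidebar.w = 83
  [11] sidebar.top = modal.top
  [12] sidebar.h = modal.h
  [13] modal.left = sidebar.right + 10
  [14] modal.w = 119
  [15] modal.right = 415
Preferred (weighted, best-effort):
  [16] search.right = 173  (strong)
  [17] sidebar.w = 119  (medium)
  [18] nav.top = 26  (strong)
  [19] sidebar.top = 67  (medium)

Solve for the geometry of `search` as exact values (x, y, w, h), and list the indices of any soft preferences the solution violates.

search = (x=118, y=67, w=73, h=79)
violated soft preferences: 16, 17, 18

1. search.y = 67  [nav.top = search.top]
2. search.h = 79  [nav.h = search.h]
3. search.x = 118  [search.left = nav.right + 21]
4. search.w = 73  [sidebar.left = search.right + 12]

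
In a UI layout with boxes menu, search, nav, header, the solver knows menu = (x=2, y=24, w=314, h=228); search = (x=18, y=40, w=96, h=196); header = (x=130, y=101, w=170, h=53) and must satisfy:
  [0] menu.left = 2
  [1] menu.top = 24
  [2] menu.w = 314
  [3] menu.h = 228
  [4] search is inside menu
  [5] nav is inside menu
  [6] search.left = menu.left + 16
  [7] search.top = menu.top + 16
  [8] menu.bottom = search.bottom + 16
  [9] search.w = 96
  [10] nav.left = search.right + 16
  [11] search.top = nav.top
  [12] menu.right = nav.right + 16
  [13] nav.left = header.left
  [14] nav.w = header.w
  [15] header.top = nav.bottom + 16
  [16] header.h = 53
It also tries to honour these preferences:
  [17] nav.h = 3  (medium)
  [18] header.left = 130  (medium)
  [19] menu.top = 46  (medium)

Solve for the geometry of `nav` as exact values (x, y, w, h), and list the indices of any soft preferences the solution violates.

1. nav.x = 130  [nav.left = search.right + 16]
2. nav.y = 40  [search.top = nav.top]
3. nav.w = 170  [menu.right = nav.right + 16]
4. nav.h = 45  [header.top = nav.bottom + 16]

nav = (x=130, y=40, w=170, h=45)
violated soft preferences: 17, 19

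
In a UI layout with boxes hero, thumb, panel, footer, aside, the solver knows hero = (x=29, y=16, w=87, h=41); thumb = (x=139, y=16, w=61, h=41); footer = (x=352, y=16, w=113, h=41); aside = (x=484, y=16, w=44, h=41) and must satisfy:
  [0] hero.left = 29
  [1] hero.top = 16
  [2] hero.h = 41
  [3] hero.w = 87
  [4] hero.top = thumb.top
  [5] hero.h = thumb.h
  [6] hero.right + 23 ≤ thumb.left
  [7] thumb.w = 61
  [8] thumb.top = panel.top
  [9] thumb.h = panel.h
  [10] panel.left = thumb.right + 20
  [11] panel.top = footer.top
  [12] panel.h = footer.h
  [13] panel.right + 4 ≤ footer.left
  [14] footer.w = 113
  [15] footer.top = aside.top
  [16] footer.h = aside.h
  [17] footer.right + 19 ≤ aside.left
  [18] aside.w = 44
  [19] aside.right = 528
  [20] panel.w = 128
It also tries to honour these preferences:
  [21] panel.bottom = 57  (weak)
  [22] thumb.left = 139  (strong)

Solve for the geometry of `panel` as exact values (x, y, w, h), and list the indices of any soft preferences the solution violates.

1. panel.y = 16  [thumb.top = panel.top]
2. panel.h = 41  [thumb.h = panel.h]
3. panel.x = 220  [panel.left = thumb.right + 20]
4. panel.w = 128  [panel.w = 128]

panel = (x=220, y=16, w=128, h=41)
violated soft preferences: none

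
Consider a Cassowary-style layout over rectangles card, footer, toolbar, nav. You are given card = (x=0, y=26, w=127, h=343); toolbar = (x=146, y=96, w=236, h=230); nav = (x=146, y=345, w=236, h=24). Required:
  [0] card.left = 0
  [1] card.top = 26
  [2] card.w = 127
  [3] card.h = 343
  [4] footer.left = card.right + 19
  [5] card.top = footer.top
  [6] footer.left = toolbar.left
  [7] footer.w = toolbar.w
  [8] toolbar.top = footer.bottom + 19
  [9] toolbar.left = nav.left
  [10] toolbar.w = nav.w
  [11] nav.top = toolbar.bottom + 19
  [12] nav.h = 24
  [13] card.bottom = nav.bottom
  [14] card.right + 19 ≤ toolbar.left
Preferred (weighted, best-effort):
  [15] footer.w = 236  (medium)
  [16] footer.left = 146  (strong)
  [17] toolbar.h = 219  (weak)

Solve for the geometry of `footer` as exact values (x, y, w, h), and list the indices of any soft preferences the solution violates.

1. footer.x = 146  [footer.left = card.right + 19]
2. footer.y = 26  [card.top = footer.top]
3. footer.w = 236  [footer.w = toolbar.w]
4. footer.h = 51  [toolbar.top = footer.bottom + 19]

footer = (x=146, y=26, w=236, h=51)
violated soft preferences: 17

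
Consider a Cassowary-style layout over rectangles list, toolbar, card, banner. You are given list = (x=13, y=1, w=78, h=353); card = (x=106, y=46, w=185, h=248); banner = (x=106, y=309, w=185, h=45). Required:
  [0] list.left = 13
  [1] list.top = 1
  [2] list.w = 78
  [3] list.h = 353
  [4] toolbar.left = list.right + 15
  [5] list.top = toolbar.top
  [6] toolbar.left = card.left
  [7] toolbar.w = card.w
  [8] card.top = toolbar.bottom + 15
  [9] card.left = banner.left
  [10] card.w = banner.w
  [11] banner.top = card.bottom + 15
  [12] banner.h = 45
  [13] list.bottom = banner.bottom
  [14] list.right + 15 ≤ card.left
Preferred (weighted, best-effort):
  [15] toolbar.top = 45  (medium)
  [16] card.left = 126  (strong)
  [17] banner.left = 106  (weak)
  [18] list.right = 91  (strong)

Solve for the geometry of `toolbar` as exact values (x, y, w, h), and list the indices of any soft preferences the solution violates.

1. toolbar.x = 106  [toolbar.left = list.right + 15]
2. toolbar.y = 1  [list.top = toolbar.top]
3. toolbar.w = 185  [toolbar.w = card.w]
4. toolbar.h = 30  [card.top = toolbar.bottom + 15]

toolbar = (x=106, y=1, w=185, h=30)
violated soft preferences: 15, 16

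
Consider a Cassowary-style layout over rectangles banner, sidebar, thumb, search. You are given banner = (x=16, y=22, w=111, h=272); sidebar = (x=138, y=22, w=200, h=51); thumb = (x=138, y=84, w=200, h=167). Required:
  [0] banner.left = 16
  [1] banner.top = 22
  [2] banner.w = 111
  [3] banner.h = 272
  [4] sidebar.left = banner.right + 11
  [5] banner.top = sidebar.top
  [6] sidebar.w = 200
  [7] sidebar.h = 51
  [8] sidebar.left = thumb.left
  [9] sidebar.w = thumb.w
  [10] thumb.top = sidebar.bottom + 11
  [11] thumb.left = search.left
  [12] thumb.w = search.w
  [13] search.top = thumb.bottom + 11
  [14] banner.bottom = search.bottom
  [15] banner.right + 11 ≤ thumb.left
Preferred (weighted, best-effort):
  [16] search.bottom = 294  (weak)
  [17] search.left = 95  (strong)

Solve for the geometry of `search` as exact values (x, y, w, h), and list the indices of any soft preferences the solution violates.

search = (x=138, y=262, w=200, h=32)
violated soft preferences: 17

1. search.x = 138  [thumb.left = search.left]
2. search.w = 200  [thumb.w = search.w]
3. search.y = 262  [search.top = thumb.bottom + 11]
4. search.h = 32  [banner.bottom = search.bottom]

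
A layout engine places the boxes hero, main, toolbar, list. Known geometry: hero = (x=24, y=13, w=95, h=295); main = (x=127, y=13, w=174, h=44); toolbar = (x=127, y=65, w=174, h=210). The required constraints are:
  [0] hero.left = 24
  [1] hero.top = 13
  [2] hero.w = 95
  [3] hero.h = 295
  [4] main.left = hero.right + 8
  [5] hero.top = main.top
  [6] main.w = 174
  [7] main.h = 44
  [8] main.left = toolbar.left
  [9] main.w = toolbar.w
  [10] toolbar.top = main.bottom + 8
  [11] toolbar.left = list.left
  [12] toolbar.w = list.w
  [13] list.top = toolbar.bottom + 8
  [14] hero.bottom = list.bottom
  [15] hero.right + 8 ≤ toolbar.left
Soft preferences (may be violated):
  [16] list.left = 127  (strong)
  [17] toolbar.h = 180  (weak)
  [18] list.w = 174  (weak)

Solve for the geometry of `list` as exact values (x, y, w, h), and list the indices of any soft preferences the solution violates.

list = (x=127, y=283, w=174, h=25)
violated soft preferences: 17

1. list.x = 127  [toolbar.left = list.left]
2. list.w = 174  [toolbar.w = list.w]
3. list.y = 283  [list.top = toolbar.bottom + 8]
4. list.h = 25  [hero.bottom = list.bottom]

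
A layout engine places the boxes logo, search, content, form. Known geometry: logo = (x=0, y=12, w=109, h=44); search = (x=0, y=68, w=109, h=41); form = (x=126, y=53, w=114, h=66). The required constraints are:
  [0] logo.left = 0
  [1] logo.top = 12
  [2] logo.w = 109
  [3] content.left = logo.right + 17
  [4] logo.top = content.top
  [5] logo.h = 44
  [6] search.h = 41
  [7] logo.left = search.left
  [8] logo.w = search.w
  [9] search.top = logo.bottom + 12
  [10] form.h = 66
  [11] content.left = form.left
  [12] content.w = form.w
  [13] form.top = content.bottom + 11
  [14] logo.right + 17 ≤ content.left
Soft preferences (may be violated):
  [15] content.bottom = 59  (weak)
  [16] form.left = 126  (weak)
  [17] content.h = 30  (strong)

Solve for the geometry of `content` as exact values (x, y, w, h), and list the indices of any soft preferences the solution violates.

1. content.x = 126  [content.left = logo.right + 17]
2. content.y = 12  [logo.top = content.top]
3. content.w = 114  [content.w = form.w]
4. content.h = 30  [form.top = content.bottom + 11]

content = (x=126, y=12, w=114, h=30)
violated soft preferences: 15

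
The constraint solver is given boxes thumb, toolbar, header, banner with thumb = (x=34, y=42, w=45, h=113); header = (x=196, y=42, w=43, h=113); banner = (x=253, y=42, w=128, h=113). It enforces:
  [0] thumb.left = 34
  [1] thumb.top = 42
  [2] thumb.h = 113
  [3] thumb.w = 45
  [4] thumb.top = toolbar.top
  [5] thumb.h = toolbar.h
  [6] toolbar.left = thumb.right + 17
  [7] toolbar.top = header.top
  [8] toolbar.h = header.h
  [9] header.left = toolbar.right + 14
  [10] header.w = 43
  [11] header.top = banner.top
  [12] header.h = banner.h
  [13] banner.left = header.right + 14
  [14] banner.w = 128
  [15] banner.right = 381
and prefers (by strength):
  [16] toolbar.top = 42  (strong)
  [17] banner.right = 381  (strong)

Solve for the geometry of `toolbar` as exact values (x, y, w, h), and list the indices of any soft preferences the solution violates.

1. toolbar.y = 42  [thumb.top = toolbar.top]
2. toolbar.h = 113  [thumb.h = toolbar.h]
3. toolbar.x = 96  [toolbar.left = thumb.right + 17]
4. toolbar.w = 86  [header.left = toolbar.right + 14]

toolbar = (x=96, y=42, w=86, h=113)
violated soft preferences: none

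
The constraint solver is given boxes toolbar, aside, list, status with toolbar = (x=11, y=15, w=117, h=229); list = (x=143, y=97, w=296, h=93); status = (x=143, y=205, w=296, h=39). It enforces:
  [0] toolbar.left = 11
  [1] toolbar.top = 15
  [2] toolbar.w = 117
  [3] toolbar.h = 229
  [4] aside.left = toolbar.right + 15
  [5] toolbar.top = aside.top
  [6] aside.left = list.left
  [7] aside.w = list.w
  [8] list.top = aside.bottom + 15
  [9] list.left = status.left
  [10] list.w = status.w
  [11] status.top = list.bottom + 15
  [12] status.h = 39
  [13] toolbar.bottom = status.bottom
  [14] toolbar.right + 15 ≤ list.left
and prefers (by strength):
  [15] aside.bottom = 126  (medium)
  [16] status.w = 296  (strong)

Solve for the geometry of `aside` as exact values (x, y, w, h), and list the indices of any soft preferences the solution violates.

aside = (x=143, y=15, w=296, h=67)
violated soft preferences: 15

1. aside.x = 143  [aside.left = toolbar.right + 15]
2. aside.y = 15  [toolbar.top = aside.top]
3. aside.w = 296  [aside.w = list.w]
4. aside.h = 67  [list.top = aside.bottom + 15]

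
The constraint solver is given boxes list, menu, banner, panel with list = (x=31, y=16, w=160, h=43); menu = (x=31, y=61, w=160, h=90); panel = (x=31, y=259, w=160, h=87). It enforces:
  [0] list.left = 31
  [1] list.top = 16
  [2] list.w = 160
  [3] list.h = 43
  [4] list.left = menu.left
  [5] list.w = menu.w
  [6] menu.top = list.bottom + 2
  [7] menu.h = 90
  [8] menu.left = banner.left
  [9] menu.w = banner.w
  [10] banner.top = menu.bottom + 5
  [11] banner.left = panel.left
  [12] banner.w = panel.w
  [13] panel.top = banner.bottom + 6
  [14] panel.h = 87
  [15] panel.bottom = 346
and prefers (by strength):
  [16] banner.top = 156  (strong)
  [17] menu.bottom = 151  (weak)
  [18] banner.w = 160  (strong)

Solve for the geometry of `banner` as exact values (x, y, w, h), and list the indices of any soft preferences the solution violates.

banner = (x=31, y=156, w=160, h=97)
violated soft preferences: none

1. banner.x = 31  [menu.left = banner.left]
2. banner.w = 160  [menu.w = banner.w]
3. banner.y = 156  [banner.top = menu.bottom + 5]
4. banner.h = 97  [panel.top = banner.bottom + 6]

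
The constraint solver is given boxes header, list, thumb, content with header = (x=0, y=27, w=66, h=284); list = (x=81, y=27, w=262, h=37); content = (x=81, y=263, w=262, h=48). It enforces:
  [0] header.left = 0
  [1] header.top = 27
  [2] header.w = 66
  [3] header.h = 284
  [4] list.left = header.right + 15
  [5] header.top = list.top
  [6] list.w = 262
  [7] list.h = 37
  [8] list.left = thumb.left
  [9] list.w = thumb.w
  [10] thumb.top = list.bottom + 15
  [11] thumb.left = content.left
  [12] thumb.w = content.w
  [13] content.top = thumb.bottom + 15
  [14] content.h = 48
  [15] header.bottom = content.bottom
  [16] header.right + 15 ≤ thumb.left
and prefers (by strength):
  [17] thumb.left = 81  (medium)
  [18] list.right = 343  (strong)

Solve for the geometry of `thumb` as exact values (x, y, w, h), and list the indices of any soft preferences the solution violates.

1. thumb.x = 81  [list.left = thumb.left]
2. thumb.w = 262  [list.w = thumb.w]
3. thumb.y = 79  [thumb.top = list.bottom + 15]
4. thumb.h = 169  [content.top = thumb.bottom + 15]

thumb = (x=81, y=79, w=262, h=169)
violated soft preferences: none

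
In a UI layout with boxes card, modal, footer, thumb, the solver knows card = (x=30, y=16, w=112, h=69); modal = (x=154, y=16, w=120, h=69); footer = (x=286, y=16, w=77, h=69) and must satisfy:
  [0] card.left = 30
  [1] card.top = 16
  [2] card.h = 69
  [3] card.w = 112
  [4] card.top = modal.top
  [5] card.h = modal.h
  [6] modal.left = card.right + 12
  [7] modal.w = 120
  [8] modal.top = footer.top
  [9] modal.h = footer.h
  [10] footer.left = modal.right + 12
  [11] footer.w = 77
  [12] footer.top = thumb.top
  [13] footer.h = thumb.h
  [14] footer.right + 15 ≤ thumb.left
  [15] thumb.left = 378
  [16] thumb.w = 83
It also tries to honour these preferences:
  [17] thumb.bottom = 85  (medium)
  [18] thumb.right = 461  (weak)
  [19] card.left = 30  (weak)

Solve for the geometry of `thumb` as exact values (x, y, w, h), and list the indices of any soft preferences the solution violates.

thumb = (x=378, y=16, w=83, h=69)
violated soft preferences: none

1. thumb.y = 16  [footer.top = thumb.top]
2. thumb.h = 69  [footer.h = thumb.h]
3. thumb.x = 378  [thumb.left = 378]
4. thumb.w = 83  [thumb.w = 83]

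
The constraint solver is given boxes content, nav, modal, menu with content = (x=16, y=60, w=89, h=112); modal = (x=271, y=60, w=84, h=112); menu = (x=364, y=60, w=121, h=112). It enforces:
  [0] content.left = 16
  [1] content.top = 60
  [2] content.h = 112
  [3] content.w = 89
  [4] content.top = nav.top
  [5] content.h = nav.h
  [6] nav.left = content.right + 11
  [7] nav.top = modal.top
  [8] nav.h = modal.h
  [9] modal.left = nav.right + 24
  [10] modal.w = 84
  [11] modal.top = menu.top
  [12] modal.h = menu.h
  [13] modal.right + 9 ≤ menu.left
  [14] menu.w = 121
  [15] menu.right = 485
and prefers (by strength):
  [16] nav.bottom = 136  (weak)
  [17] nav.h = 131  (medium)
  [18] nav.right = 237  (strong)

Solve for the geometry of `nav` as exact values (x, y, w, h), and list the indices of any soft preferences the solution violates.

1. nav.y = 60  [content.top = nav.top]
2. nav.h = 112  [content.h = nav.h]
3. nav.x = 116  [nav.left = content.right + 11]
4. nav.w = 131  [modal.left = nav.right + 24]

nav = (x=116, y=60, w=131, h=112)
violated soft preferences: 16, 17, 18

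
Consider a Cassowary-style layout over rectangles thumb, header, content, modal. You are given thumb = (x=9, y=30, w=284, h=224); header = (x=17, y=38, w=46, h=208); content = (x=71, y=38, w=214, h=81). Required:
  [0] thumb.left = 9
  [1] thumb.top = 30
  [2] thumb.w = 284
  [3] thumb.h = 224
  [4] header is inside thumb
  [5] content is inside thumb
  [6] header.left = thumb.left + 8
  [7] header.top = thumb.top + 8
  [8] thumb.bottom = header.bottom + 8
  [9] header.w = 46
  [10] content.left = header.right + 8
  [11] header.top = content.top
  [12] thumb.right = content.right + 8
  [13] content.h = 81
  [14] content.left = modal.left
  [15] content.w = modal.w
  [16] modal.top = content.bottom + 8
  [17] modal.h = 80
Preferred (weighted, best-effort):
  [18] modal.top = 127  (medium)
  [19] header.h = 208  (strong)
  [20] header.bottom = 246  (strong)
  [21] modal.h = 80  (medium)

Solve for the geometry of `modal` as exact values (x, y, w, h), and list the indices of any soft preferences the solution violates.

modal = (x=71, y=127, w=214, h=80)
violated soft preferences: none

1. modal.x = 71  [content.left = modal.left]
2. modal.w = 214  [content.w = modal.w]
3. modal.y = 127  [modal.top = content.bottom + 8]
4. modal.h = 80  [modal.h = 80]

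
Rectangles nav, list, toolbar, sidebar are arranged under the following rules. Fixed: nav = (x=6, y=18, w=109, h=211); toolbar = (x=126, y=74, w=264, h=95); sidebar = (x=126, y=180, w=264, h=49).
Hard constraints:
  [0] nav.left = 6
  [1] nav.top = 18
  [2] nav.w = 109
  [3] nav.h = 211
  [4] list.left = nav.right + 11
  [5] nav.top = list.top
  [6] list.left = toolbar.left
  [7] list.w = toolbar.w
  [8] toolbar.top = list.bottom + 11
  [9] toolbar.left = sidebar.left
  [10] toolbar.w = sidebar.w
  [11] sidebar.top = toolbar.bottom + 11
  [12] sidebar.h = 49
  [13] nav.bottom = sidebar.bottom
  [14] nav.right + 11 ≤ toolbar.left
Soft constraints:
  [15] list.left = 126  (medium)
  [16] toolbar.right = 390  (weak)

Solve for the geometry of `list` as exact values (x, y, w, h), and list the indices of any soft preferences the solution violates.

1. list.x = 126  [list.left = nav.right + 11]
2. list.y = 18  [nav.top = list.top]
3. list.w = 264  [list.w = toolbar.w]
4. list.h = 45  [toolbar.top = list.bottom + 11]

list = (x=126, y=18, w=264, h=45)
violated soft preferences: none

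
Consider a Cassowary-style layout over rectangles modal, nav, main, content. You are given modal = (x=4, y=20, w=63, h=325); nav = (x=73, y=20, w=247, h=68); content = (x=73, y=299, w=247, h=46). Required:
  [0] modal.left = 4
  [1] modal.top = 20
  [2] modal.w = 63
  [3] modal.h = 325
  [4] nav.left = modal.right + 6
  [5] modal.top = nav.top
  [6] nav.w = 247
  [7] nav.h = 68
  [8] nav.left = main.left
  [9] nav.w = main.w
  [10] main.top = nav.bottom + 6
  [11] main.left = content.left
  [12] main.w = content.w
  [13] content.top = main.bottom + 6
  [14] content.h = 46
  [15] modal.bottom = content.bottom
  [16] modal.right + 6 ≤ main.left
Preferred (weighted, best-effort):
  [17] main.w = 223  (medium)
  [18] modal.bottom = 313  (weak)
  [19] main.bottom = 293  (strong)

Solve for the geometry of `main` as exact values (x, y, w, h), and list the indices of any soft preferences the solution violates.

1. main.x = 73  [nav.left = main.left]
2. main.w = 247  [nav.w = main.w]
3. main.y = 94  [main.top = nav.bottom + 6]
4. main.h = 199  [content.top = main.bottom + 6]

main = (x=73, y=94, w=247, h=199)
violated soft preferences: 17, 18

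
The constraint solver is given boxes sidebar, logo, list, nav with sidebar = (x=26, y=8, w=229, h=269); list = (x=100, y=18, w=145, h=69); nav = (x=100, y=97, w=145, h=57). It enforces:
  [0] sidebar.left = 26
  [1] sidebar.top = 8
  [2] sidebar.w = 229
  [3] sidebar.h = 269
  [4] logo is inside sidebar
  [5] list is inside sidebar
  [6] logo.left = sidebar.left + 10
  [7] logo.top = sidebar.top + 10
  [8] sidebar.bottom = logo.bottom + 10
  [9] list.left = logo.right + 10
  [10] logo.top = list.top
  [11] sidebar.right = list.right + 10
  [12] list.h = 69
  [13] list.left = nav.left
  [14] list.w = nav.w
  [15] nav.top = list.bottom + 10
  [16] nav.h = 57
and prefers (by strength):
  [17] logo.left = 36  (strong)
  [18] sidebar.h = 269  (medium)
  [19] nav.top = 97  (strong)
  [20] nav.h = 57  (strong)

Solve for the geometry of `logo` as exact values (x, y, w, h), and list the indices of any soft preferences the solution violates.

1. logo.x = 36  [logo.left = sidebar.left + 10]
2. logo.y = 18  [logo.top = sidebar.top + 10]
3. logo.h = 249  [sidebar.bottom = logo.bottom + 10]
4. logo.w = 54  [list.left = logo.right + 10]

logo = (x=36, y=18, w=54, h=249)
violated soft preferences: none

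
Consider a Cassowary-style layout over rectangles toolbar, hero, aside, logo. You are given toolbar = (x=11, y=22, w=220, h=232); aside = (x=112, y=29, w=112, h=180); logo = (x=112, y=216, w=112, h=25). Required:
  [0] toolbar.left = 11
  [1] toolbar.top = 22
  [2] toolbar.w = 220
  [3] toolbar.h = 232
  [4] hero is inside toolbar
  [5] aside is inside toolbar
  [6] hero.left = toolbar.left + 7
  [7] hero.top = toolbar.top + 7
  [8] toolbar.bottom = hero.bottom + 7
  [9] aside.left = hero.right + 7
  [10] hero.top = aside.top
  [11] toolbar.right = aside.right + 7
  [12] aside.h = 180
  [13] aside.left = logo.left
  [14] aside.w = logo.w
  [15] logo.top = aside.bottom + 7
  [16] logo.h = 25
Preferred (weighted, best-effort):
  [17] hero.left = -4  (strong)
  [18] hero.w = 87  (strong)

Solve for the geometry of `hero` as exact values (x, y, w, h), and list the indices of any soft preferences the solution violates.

1. hero.x = 18  [hero.left = toolbar.left + 7]
2. hero.y = 29  [hero.top = toolbar.top + 7]
3. hero.h = 218  [toolbar.bottom = hero.bottom + 7]
4. hero.w = 87  [aside.left = hero.right + 7]

hero = (x=18, y=29, w=87, h=218)
violated soft preferences: 17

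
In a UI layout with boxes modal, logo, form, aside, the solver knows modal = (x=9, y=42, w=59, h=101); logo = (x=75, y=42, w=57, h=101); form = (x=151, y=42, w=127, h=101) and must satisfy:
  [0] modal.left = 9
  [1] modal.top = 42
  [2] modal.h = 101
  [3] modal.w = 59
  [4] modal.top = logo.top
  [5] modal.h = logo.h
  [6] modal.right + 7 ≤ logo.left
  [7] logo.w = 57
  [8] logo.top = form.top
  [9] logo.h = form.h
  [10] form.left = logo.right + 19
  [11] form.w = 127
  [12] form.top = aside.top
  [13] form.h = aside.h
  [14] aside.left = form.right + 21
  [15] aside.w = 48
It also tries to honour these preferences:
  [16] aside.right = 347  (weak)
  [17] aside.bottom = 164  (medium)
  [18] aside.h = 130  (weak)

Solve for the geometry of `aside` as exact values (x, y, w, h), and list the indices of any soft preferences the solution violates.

1. aside.y = 42  [form.top = aside.top]
2. aside.h = 101  [form.h = aside.h]
3. aside.x = 299  [aside.left = form.right + 21]
4. aside.w = 48  [aside.w = 48]

aside = (x=299, y=42, w=48, h=101)
violated soft preferences: 17, 18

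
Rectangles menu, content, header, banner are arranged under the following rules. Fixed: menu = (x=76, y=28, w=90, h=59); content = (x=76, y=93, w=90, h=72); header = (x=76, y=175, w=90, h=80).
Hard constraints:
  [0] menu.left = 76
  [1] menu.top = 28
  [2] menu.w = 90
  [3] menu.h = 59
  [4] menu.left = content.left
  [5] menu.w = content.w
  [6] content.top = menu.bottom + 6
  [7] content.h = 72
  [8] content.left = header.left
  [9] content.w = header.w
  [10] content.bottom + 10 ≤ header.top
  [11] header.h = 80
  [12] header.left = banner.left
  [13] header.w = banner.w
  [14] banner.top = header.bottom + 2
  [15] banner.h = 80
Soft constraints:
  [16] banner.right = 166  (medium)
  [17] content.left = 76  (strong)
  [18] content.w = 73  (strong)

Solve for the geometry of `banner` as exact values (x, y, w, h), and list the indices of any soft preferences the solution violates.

banner = (x=76, y=257, w=90, h=80)
violated soft preferences: 18

1. banner.x = 76  [header.left = banner.left]
2. banner.w = 90  [header.w = banner.w]
3. banner.y = 257  [banner.top = header.bottom + 2]
4. banner.h = 80  [banner.h = 80]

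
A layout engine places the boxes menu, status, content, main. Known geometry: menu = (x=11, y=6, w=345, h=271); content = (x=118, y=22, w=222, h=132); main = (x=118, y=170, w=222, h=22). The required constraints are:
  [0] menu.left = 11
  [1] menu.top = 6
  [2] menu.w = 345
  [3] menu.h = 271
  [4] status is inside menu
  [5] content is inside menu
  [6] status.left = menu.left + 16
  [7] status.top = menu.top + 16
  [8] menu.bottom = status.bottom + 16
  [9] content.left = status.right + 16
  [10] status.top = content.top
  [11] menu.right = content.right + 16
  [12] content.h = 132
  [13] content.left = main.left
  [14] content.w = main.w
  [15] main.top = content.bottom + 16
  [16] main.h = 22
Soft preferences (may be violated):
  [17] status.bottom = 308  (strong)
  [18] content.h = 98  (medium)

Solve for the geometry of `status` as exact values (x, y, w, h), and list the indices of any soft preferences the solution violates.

status = (x=27, y=22, w=75, h=239)
violated soft preferences: 17, 18

1. status.x = 27  [status.left = menu.left + 16]
2. status.y = 22  [status.top = menu.top + 16]
3. status.h = 239  [menu.bottom = status.bottom + 16]
4. status.w = 75  [content.left = status.right + 16]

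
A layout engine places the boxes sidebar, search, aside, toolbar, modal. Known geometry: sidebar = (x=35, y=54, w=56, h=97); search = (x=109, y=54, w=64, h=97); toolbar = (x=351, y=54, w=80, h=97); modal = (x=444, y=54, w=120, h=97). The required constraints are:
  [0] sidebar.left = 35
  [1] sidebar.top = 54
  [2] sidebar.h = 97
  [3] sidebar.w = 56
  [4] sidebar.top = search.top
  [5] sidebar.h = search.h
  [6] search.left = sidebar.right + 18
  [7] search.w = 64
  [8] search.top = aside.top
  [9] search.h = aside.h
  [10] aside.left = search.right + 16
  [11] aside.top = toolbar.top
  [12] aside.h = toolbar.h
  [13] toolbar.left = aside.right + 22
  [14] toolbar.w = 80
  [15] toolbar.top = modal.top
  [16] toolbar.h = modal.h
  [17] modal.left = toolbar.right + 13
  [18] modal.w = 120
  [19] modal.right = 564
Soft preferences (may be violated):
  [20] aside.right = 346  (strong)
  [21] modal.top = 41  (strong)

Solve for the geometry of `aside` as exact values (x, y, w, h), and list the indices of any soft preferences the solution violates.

1. aside.y = 54  [search.top = aside.top]
2. aside.h = 97  [search.h = aside.h]
3. aside.x = 189  [aside.left = search.right + 16]
4. aside.w = 140  [toolbar.left = aside.right + 22]

aside = (x=189, y=54, w=140, h=97)
violated soft preferences: 20, 21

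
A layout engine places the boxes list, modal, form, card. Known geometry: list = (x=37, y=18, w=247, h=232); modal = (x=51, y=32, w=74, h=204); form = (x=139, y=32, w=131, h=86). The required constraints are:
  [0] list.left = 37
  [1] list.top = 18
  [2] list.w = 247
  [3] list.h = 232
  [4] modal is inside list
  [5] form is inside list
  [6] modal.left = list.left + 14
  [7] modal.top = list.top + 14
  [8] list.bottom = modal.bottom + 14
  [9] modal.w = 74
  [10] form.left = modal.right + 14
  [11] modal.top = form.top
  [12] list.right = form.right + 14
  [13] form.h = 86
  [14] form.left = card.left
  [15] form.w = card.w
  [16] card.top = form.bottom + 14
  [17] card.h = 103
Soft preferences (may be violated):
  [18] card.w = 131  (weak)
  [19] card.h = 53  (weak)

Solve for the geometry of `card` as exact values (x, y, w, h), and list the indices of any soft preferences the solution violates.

1. card.x = 139  [form.left = card.left]
2. card.w = 131  [form.w = card.w]
3. card.y = 132  [card.top = form.bottom + 14]
4. card.h = 103  [card.h = 103]

card = (x=139, y=132, w=131, h=103)
violated soft preferences: 19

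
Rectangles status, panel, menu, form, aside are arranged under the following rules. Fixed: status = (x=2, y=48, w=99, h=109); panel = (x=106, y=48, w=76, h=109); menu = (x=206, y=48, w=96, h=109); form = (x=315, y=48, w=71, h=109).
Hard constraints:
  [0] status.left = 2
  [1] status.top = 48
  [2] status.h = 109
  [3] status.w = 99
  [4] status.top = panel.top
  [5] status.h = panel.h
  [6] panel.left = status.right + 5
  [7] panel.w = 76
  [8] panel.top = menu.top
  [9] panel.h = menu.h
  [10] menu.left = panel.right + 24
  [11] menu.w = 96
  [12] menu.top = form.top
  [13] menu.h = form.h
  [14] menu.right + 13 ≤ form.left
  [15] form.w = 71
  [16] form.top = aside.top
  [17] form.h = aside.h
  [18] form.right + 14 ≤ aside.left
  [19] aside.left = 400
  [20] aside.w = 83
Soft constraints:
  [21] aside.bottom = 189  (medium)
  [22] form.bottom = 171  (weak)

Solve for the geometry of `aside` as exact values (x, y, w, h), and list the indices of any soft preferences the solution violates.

aside = (x=400, y=48, w=83, h=109)
violated soft preferences: 21, 22

1. aside.y = 48  [form.top = aside.top]
2. aside.h = 109  [form.h = aside.h]
3. aside.x = 400  [aside.left = 400]
4. aside.w = 83  [aside.w = 83]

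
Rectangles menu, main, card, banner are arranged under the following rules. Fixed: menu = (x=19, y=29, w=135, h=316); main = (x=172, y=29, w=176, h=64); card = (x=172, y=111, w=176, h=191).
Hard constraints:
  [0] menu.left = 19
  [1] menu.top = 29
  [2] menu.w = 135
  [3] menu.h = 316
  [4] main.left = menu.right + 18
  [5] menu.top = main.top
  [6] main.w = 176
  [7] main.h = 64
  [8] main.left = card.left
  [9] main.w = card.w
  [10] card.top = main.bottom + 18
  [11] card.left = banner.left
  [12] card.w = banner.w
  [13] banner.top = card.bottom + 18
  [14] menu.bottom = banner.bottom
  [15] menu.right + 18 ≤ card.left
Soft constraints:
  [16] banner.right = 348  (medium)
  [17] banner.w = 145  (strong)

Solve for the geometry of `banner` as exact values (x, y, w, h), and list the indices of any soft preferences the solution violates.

banner = (x=172, y=320, w=176, h=25)
violated soft preferences: 17

1. banner.x = 172  [card.left = banner.left]
2. banner.w = 176  [card.w = banner.w]
3. banner.y = 320  [banner.top = card.bottom + 18]
4. banner.h = 25  [menu.bottom = banner.bottom]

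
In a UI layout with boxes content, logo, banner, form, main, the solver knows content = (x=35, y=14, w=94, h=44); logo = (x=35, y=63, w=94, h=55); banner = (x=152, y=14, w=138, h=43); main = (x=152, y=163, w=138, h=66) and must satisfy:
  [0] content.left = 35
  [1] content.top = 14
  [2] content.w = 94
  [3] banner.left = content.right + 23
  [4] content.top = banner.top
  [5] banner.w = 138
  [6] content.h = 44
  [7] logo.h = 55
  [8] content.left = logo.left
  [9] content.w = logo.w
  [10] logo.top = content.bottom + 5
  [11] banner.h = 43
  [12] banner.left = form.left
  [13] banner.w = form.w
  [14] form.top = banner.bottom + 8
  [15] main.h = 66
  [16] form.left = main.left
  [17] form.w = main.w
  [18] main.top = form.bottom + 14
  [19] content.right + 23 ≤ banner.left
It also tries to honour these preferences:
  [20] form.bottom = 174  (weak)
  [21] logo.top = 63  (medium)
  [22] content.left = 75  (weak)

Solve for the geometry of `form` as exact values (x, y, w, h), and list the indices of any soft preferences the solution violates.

form = (x=152, y=65, w=138, h=84)
violated soft preferences: 20, 22

1. form.x = 152  [banner.left = form.left]
2. form.w = 138  [banner.w = form.w]
3. form.y = 65  [form.top = banner.bottom + 8]
4. form.h = 84  [main.top = form.bottom + 14]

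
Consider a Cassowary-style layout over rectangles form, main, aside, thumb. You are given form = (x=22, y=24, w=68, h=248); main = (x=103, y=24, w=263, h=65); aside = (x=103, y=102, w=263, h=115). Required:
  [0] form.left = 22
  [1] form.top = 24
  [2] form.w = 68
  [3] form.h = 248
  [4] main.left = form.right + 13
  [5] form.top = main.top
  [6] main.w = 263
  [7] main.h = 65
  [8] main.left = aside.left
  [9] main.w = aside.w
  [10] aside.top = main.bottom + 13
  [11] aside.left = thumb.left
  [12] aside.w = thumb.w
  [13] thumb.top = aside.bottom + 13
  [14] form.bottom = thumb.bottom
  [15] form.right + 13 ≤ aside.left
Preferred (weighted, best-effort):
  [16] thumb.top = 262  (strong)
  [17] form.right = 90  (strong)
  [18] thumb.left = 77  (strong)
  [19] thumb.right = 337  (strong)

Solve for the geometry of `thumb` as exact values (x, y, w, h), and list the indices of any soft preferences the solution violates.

1. thumb.x = 103  [aside.left = thumb.left]
2. thumb.w = 263  [aside.w = thumb.w]
3. thumb.y = 230  [thumb.top = aside.bottom + 13]
4. thumb.h = 42  [form.bottom = thumb.bottom]

thumb = (x=103, y=230, w=263, h=42)
violated soft preferences: 16, 18, 19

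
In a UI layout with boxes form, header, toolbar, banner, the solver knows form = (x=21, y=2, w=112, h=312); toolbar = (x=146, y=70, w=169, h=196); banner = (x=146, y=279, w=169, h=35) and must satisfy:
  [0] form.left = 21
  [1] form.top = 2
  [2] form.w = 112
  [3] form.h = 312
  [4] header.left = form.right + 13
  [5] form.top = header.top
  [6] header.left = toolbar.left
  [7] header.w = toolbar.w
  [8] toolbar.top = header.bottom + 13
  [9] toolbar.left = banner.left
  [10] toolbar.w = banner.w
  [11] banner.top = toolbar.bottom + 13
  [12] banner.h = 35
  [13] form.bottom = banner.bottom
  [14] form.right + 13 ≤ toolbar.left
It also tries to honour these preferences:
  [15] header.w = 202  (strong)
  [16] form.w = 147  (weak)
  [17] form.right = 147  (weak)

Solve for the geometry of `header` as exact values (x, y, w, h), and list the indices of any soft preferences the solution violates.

header = (x=146, y=2, w=169, h=55)
violated soft preferences: 15, 16, 17

1. header.x = 146  [header.left = form.right + 13]
2. header.y = 2  [form.top = header.top]
3. header.w = 169  [header.w = toolbar.w]
4. header.h = 55  [toolbar.top = header.bottom + 13]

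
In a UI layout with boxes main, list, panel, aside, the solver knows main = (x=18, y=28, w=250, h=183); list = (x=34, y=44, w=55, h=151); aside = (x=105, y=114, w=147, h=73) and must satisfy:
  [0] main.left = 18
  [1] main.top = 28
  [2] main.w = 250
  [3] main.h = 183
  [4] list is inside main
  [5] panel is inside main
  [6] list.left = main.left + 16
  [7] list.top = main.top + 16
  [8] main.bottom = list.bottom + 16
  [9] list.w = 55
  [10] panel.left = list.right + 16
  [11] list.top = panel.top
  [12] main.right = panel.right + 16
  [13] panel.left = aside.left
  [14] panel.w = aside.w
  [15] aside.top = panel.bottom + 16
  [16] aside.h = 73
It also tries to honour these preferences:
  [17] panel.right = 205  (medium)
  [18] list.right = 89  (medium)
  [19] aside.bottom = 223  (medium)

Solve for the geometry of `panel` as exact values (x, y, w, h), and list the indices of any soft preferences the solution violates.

1. panel.x = 105  [panel.left = list.right + 16]
2. panel.y = 44  [list.top = panel.top]
3. panel.w = 147  [main.right = panel.right + 16]
4. panel.h = 54  [aside.top = panel.bottom + 16]

panel = (x=105, y=44, w=147, h=54)
violated soft preferences: 17, 19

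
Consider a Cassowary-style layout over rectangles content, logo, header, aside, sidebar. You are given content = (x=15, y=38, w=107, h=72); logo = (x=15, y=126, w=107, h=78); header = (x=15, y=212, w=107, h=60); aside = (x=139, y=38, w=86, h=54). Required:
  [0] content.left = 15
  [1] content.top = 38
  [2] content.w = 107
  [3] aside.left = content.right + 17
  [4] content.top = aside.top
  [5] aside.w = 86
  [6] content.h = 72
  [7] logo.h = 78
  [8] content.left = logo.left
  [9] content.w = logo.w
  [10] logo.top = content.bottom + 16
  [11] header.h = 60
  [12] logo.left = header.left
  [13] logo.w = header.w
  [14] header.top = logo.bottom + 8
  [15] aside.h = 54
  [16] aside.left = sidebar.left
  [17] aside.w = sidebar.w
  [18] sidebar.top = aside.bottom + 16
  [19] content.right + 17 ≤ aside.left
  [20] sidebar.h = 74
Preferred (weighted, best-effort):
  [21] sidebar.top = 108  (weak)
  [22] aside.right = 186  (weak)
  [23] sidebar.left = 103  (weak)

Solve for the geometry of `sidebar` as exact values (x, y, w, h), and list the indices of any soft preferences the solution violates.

sidebar = (x=139, y=108, w=86, h=74)
violated soft preferences: 22, 23

1. sidebar.x = 139  [aside.left = sidebar.left]
2. sidebar.w = 86  [aside.w = sidebar.w]
3. sidebar.y = 108  [sidebar.top = aside.bottom + 16]
4. sidebar.h = 74  [sidebar.h = 74]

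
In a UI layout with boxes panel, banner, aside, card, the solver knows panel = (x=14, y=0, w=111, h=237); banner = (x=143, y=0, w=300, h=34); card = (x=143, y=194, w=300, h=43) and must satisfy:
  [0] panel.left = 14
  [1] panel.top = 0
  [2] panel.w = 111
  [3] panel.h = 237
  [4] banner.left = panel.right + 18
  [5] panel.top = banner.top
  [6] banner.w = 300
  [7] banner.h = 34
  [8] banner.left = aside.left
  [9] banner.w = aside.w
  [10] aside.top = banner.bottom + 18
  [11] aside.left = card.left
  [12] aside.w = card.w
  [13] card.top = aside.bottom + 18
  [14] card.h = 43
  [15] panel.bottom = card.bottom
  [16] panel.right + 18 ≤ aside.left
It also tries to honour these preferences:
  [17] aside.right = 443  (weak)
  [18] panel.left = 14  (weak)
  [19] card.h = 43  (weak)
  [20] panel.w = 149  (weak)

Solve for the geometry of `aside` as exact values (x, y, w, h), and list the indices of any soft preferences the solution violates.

aside = (x=143, y=52, w=300, h=124)
violated soft preferences: 20

1. aside.x = 143  [banner.left = aside.left]
2. aside.w = 300  [banner.w = aside.w]
3. aside.y = 52  [aside.top = banner.bottom + 18]
4. aside.h = 124  [card.top = aside.bottom + 18]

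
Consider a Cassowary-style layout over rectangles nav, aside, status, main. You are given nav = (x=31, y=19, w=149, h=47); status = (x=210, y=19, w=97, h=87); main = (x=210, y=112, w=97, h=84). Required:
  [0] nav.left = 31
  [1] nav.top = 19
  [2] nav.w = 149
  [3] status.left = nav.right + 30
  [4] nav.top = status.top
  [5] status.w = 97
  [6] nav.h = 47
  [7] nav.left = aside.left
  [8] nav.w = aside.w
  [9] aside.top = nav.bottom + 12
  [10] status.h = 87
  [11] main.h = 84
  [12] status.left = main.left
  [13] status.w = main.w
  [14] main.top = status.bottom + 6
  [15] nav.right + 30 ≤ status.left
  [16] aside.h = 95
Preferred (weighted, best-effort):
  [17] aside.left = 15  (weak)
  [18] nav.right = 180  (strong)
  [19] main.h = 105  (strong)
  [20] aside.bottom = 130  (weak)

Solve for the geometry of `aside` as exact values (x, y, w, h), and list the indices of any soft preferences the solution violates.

aside = (x=31, y=78, w=149, h=95)
violated soft preferences: 17, 19, 20

1. aside.x = 31  [nav.left = aside.left]
2. aside.w = 149  [nav.w = aside.w]
3. aside.y = 78  [aside.top = nav.bottom + 12]
4. aside.h = 95  [aside.h = 95]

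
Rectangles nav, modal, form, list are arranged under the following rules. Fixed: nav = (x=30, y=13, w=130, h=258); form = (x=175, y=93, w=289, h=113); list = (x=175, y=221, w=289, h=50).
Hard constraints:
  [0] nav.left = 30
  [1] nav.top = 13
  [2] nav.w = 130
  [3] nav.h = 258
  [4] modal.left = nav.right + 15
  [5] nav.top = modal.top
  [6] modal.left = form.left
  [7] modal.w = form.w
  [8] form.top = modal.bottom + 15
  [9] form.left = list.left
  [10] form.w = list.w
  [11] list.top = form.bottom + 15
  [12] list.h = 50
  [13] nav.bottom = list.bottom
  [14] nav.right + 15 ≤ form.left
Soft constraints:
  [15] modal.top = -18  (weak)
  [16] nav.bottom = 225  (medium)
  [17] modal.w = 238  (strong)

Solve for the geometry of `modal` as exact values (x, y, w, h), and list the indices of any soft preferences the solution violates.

modal = (x=175, y=13, w=289, h=65)
violated soft preferences: 15, 16, 17

1. modal.x = 175  [modal.left = nav.right + 15]
2. modal.y = 13  [nav.top = modal.top]
3. modal.w = 289  [modal.w = form.w]
4. modal.h = 65  [form.top = modal.bottom + 15]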